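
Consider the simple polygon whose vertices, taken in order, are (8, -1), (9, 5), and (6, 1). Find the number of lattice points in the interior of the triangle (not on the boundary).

6

By the shoelace formula, twice the signed area is |(8·5 − 9·(-1)) + (9·1 − 6·5) + (6·(-1) − 8·1)| = 14, so the area is 7.
Along each edge there are gcd(|Δx|,|Δy|)+1 lattice points, so counting each shared vertex once the boundary has gcd(1,6) + gcd(3,4) + gcd(2,2) = 1+1+2 = 4.
By Pick's theorem A = I + B/2 − 1, so I = 7 − 4/2 + 1 = 6.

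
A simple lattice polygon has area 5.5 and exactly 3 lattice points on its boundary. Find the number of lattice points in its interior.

Pick's theorem A = I + B/2 − 1 rearranges to I = A − B/2 + 1 = 5.5 − 3/2 + 1 = 5.

5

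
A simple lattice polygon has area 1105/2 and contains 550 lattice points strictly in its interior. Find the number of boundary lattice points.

Pick's theorem gives A = I + B/2 − 1, so B = 2(A − I + 1) = 2(1105/2 − 550 + 1) = 7.

7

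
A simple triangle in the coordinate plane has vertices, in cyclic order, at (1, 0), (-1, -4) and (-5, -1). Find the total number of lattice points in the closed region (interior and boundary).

The shoelace formula gives twice the area as |(1·(-4) − (-1)·0) + ((-1)·(-1) − (-5)·(-4)) + ((-5)·0 − 1·(-1))| = 22, so the area is 11.
The number of boundary lattice points is Σ gcd(|Δx|,|Δy|) = gcd(2,4) + gcd(4,3) + gcd(6,1) = 2+1+1 = 4.
Pick's theorem gives I = A − B/2 + 1 = 11 − 4/2 + 1 = 10, so the closed region contains I + B = 10 + 4 = 14 lattice points.

14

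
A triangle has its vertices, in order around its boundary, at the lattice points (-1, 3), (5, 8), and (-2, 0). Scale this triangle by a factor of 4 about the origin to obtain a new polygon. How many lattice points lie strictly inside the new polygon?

99

By the shoelace formula, twice the signed area is |((-1)·8 − 5·3) + (5·0 − (-2)·8) + ((-2)·3 − (-1)·0)| = 13, so the area is 13/2.
The number of boundary lattice points is Σ gcd(|Δx|,|Δy|) = gcd(6,5) + gcd(7,8) + gcd(1,3) = 1+1+1 = 3.
Scaling by 4 multiplies the area by 4² = 16 (so the new area is 104) and multiplies the boundary lattice-point count by 4, giving 12.
By Pick's theorem, the interior count of the dilated polygon is 104 − 12/2 + 1 = 99.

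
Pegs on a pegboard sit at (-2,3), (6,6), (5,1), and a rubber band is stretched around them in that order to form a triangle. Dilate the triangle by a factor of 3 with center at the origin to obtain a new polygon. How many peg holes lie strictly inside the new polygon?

163

The shoelace formula gives twice the area as |((-2)·6 − 6·3) + (6·1 − 5·6) + (5·3 − (-2)·1)| = 37, so the area is 18.5.
Along each edge there are gcd(|Δx|,|Δy|)+1 lattice points, so counting each shared vertex once the boundary has gcd(8,3) + gcd(1,5) + gcd(7,2) = 1+1+1 = 3.
Scaling by 3 multiplies the area by 3² = 9 (so the new area is 333/2) and multiplies the boundary lattice-point count by 3, giving 9.
By Pick's theorem, the interior count of the dilated polygon is 333/2 − 9/2 + 1 = 163.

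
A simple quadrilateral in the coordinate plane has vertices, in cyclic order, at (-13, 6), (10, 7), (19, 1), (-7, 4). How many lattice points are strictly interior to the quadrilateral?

88

The shoelace formula gives twice the area as |[(-13)·7 − 10·6] + [10·1 − 19·7] + [19·4 − (-7)·1] + [(-7)·6 − (-13)·4]| = 181, so the area is 90.5.
The number of boundary lattice points is Σ gcd(|Δx|,|Δy|) = gcd(23,1) + gcd(9,6) + gcd(26,3) + gcd(6,2) = 1+3+1+2 = 7.
Pick's theorem gives I = A − B/2 + 1 = 90.5 − 7/2 + 1 = 88.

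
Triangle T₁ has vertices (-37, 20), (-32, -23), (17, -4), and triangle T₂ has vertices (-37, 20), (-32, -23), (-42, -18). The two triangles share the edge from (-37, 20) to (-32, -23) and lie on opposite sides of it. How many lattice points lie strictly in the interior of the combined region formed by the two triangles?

The union is the simple quadrilateral with vertices (-37, 20), (17, -4), (-32, -23), (-42, -18) in order.
By the shoelace formula, twice the signed area is |((-37)·(-4) − 17·20) + (17·(-23) − (-32)·(-4)) + ((-32)·(-18) − (-42)·(-23)) + ((-42)·20 − (-37)·(-18))| = 2607, so the area is 2607/2.
Along each edge there are gcd(|Δx|,|Δy|)+1 lattice points, so counting each shared vertex once the boundary has gcd(54,24) + gcd(49,19) + gcd(10,5) + gcd(5,38) = 6+1+5+1 = 13.
By Pick's theorem I = A − B/2 + 1 = 2607/2 − 13/2 + 1 = 1298.

1298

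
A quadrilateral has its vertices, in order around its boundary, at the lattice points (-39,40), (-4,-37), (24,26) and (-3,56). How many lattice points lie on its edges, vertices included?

Summing gcd(|Δx|,|Δy|) over the edges gives the boundary count: gcd(35,77) + gcd(28,63) + gcd(27,30) + gcd(36,16) = 7+7+3+4 = 21.

21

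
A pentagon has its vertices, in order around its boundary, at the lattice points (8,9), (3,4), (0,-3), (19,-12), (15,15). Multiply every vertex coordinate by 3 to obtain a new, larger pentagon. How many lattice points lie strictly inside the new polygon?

By the shoelace formula, twice the signed area is |[8·4 − 3·9] + [3·(-3) − 0·4] + [0·(-12) − 19·(-3)] + [19·15 − 15·(-12)] + [15·9 − 8·15]| = 533, so the area is 266.5.
The number of boundary lattice points is Σ gcd(|Δx|,|Δy|) = gcd(5,5) + gcd(3,7) + gcd(19,9) + gcd(4,27) + gcd(7,6) = 5+1+1+1+1 = 9.
Scaling by 3 multiplies the area by 3² = 9 (so the new area is 2398.5) and multiplies the boundary lattice-point count by 3, giving 27.
By Pick's theorem, the interior count of the dilated polygon is 2398.5 − 27/2 + 1 = 2386.

2386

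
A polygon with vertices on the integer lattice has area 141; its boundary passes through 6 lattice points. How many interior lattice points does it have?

Pick's theorem A = I + B/2 − 1 rearranges to I = A − B/2 + 1 = 141 − 6/2 + 1 = 139.

139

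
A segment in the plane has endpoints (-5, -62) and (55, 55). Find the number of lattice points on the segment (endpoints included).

The number of lattice points on a segment between lattice points is gcd(|Δx|,|Δy|) + 1 = gcd(60,117) + 1 = 3 + 1 = 4.

4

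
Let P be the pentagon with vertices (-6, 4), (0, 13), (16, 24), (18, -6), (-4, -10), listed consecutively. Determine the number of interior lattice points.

543

The shoelace formula gives twice the area as |((-6)·13 − 0·4) + (0·24 − 16·13) + (16·(-6) − 18·24) + (18·(-10) − (-4)·(-6)) + ((-4)·4 − (-6)·(-10))| = 1094, so the area is 547.
The number of boundary lattice points is Σ gcd(|Δx|,|Δy|) = gcd(6,9) + gcd(16,11) + gcd(2,30) + gcd(22,4) + gcd(2,14) = 3+1+2+2+2 = 10.
By Pick's theorem A = I + B/2 − 1, so I = 547 − 10/2 + 1 = 543.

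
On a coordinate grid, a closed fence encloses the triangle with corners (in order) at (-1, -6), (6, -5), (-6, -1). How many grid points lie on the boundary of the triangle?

10

Summing gcd(|Δx|,|Δy|) over the edges gives the boundary count: gcd(7,1) + gcd(12,4) + gcd(5,5) = 1+4+5 = 10.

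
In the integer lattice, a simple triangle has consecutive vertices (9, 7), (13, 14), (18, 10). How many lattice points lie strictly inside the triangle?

By the shoelace formula, twice the signed area is |[9·14 − 13·7] + [13·10 − 18·14] + [18·7 − 9·10]| = 51, so the area is 25.5.
Summing gcd(|Δx|,|Δy|) over the edges gives the boundary count: gcd(4,7) + gcd(5,4) + gcd(9,3) = 1+1+3 = 5.
Pick's theorem gives I = A − B/2 + 1 = 25.5 − 5/2 + 1 = 24.

24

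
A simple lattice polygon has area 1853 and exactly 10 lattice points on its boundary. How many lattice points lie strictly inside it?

1849

Pick's theorem A = I + B/2 − 1 rearranges to I = A − B/2 + 1 = 1853 − 10/2 + 1 = 1849.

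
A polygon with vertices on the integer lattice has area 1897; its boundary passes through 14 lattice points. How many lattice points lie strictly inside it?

1891

From Pick's theorem, I = A − B/2 + 1 = 1897 − 14/2 + 1 = 1891.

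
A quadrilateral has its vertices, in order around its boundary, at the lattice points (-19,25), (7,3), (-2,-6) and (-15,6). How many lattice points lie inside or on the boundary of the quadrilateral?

323

By the shoelace formula, twice the signed area is |[(-19)·3 − 7·25] + [7·(-6) − (-2)·3] + [(-2)·6 − (-15)·(-6)] + [(-15)·25 − (-19)·6]| = 631, so the area is 631/2.
The number of boundary lattice points is Σ gcd(|Δx|,|Δy|) = gcd(26,22) + gcd(9,9) + gcd(13,12) + gcd(4,19) = 2+9+1+1 = 13.
Pick's theorem gives I = A − B/2 + 1 = 631/2 − 13/2 + 1 = 310, so the closed region contains I + B = 310 + 13 = 323 lattice points.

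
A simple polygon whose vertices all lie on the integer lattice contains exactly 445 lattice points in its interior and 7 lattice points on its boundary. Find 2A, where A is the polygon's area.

Pick's theorem states A = I + B/2 − 1, so A = 445 + 7/2 − 1 = 895/2.
Hence 2A = 895.

895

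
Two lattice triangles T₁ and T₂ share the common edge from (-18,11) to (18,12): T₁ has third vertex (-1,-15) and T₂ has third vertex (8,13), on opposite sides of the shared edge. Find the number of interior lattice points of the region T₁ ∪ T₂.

498

The union is the simple quadrilateral with vertices (-18,11), (-1,-15), (18,12), (8,13) in order.
The shoelace formula gives twice the area as |((-18)·(-15) − (-1)·11) + ((-1)·12 − 18·(-15)) + (18·13 − 8·12) + (8·11 − (-18)·13)| = 999, so the area is 999/2.
Summing gcd(|Δx|,|Δy|) over the edges gives the boundary count: gcd(17,26) + gcd(19,27) + gcd(10,1) + gcd(26,2) = 1+1+1+2 = 5.
By Pick's theorem I = A − B/2 + 1 = 999/2 − 5/2 + 1 = 498.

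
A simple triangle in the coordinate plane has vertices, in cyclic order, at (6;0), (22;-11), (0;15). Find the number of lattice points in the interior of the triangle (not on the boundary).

85

The shoelace formula gives twice the area as |(6·(-11) − 22·0) + (22·15 − 0·(-11)) + (0·0 − 6·15)| = 174, so the area is 87.
Summing gcd(|Δx|,|Δy|) over the edges gives the boundary count: gcd(16,11) + gcd(22,26) + gcd(6,15) = 1+2+3 = 6.
Pick's theorem gives I = A − B/2 + 1 = 87 − 6/2 + 1 = 85.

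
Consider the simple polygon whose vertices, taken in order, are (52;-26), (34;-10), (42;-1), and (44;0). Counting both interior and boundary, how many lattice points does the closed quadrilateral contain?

Using the shoelace formula, 2A = |(52·(-10) − 34·(-26)) + (34·(-1) − 42·(-10)) + (42·0 − 44·(-1)) + (44·(-26) − 52·0)| = 350, so the area is 175.
Summing gcd(|Δx|,|Δy|) over the edges gives the boundary count: gcd(18,16) + gcd(8,9) + gcd(2,1) + gcd(8,26) = 2+1+1+2 = 6.
Pick's theorem gives I = A − B/2 + 1 = 175 − 6/2 + 1 = 173, so the closed region contains I + B = 173 + 6 = 179 lattice points.

179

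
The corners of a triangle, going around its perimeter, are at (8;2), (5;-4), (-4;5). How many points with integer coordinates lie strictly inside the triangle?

By the shoelace formula, twice the signed area is |(8·(-4) − 5·2) + (5·5 − (-4)·(-4)) + ((-4)·2 − 8·5)| = 81, so the area is 40.5.
Summing gcd(|Δx|,|Δy|) over the edges gives the boundary count: gcd(3,6) + gcd(9,9) + gcd(12,3) = 3+9+3 = 15.
Pick's theorem gives I = A − B/2 + 1 = 40.5 − 15/2 + 1 = 34.

34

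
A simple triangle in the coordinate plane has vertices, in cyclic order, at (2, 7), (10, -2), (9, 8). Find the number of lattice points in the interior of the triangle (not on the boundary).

35

By the shoelace formula, twice the signed area is |(2·(-2) − 10·7) + (10·8 − 9·(-2)) + (9·7 − 2·8)| = 71, so the area is 35.5.
The number of boundary lattice points is Σ gcd(|Δx|,|Δy|) = gcd(8,9) + gcd(1,10) + gcd(7,1) = 1+1+1 = 3.
By Pick's theorem A = I + B/2 − 1, so I = 35.5 − 3/2 + 1 = 35.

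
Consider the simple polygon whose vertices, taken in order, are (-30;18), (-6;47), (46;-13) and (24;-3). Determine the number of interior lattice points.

The shoelace formula gives twice the area as |((-30)·47 − (-6)·18) + ((-6)·(-13) − 46·47) + (46·(-3) − 24·(-13)) + (24·18 − (-30)·(-3))| = 2870, so the area is 1435.
Along each edge there are gcd(|Δx|,|Δy|)+1 lattice points, so counting each shared vertex once the boundary has gcd(24,29) + gcd(52,60) + gcd(22,10) + gcd(54,21) = 1+4+2+3 = 10.
Pick's theorem gives I = A − B/2 + 1 = 1435 − 10/2 + 1 = 1431.

1431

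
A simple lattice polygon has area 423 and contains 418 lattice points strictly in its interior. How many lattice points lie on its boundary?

Pick's theorem gives A = I + B/2 − 1, so B = 2(A − I + 1) = 2(423 − 418 + 1) = 12.

12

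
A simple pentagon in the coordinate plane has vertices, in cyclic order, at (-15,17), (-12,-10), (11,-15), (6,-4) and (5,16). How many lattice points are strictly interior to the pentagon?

Using the shoelace formula, 2A = |[(-15)·(-10) − (-12)·17] + [(-12)·(-15) − 11·(-10)] + [11·(-4) − 6·(-15)] + [6·16 − 5·(-4)] + [5·17 − (-15)·16]| = 1131, so the area is 1131/2.
Summing gcd(|Δx|,|Δy|) over the edges gives the boundary count: gcd(3,27) + gcd(23,5) + gcd(5,11) + gcd(1,20) + gcd(20,1) = 3+1+1+1+1 = 7.
By Pick's theorem A = I + B/2 − 1, so I = 1131/2 − 7/2 + 1 = 563.

563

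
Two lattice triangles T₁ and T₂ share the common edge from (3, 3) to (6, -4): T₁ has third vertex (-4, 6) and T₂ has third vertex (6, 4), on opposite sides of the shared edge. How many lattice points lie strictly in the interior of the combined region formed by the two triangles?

23

The union is the simple quadrilateral with vertices (3, 3), (-4, 6), (6, -4), (6, 4) in order.
The shoelace formula gives twice the area as |[3·6 − (-4)·3] + [(-4)·(-4) − 6·6] + [6·4 − 6·(-4)] + [6·3 − 3·4]| = 64, so the area is 32.
Along each edge there are gcd(|Δx|,|Δy|)+1 lattice points, so counting each shared vertex once the boundary has gcd(7,3) + gcd(10,10) + gcd(0,8) + gcd(3,1) = 1+10+8+1 = 20.
By Pick's theorem I = A − B/2 + 1 = 32 − 20/2 + 1 = 23.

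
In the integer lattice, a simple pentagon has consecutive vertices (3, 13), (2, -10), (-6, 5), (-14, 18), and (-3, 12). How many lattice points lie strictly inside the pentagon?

By the shoelace formula, twice the signed area is |[3·(-10) − 2·13] + [2·5 − (-6)·(-10)] + [(-6)·18 − (-14)·5] + [(-14)·12 − (-3)·18] + [(-3)·13 − 3·12]| = 333, so the area is 333/2.
Summing gcd(|Δx|,|Δy|) over the edges gives the boundary count: gcd(1,23) + gcd(8,15) + gcd(8,13) + gcd(11,6) + gcd(6,1) = 1+1+1+1+1 = 5.
By Pick's theorem A = I + B/2 − 1, so I = 333/2 − 5/2 + 1 = 165.

165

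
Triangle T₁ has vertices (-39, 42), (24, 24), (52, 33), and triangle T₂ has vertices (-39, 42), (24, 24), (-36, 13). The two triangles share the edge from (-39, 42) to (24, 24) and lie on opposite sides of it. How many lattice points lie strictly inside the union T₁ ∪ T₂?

1421

The union is the simple quadrilateral with vertices (-39, 42), (52, 33), (24, 24), (-36, 13) in order.
By the shoelace formula, twice the signed area is |[(-39)·33 − 52·42] + [52·24 − 24·33] + [24·13 − (-36)·24] + [(-36)·42 − (-39)·13]| = 2844, so the area is 1422.
The number of boundary lattice points is Σ gcd(|Δx|,|Δy|) = gcd(91,9) + gcd(28,9) + gcd(60,11) + gcd(3,29) = 1+1+1+1 = 4.
By Pick's theorem I = A − B/2 + 1 = 1422 − 4/2 + 1 = 1421.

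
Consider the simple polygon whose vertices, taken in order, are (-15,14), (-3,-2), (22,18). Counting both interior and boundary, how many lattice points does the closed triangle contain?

Using the shoelace formula, 2A = |[(-15)·(-2) − (-3)·14] + [(-3)·18 − 22·(-2)] + [22·14 − (-15)·18]| = 640, so the area is 320.
Summing gcd(|Δx|,|Δy|) over the edges gives the boundary count: gcd(12,16) + gcd(25,20) + gcd(37,4) = 4+5+1 = 10.
Pick's theorem gives I = A − B/2 + 1 = 320 − 10/2 + 1 = 316, so the closed region contains I + B = 316 + 10 = 326 lattice points.

326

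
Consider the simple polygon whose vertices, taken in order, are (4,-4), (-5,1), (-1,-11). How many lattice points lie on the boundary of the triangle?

6

The number of boundary lattice points is Σ gcd(|Δx|,|Δy|) = gcd(9,5) + gcd(4,12) + gcd(5,7) = 1+4+1 = 6.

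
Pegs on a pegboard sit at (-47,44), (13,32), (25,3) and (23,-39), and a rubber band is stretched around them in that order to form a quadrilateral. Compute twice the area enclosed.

4702

Using the shoelace formula, 2A = |[(-47)·32 − 13·44] + [13·3 − 25·32] + [25·(-39) − 23·3] + [23·44 − (-47)·(-39)]| = 4702, so the area is 2351.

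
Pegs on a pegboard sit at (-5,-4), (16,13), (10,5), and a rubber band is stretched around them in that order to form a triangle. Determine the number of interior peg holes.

The shoelace formula gives twice the area as |[(-5)·13 − 16·(-4)] + [16·5 − 10·13] + [10·(-4) − (-5)·5]| = 66, so the area is 33.
Along each edge there are gcd(|Δx|,|Δy|)+1 lattice points, so counting each shared vertex once the boundary has gcd(21,17) + gcd(6,8) + gcd(15,9) = 1+2+3 = 6.
By Pick's theorem A = I + B/2 − 1, so I = 33 − 6/2 + 1 = 31.

31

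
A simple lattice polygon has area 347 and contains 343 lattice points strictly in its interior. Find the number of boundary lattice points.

10

Pick's theorem gives A = I + B/2 − 1, so B = 2(A − I + 1) = 2(347 − 343 + 1) = 10.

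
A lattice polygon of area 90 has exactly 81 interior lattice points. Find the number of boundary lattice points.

Pick's theorem gives A = I + B/2 − 1, so B = 2(A − I + 1) = 2(90 − 81 + 1) = 20.

20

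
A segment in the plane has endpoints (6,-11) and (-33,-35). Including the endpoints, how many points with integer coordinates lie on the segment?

The number of lattice points on a segment between lattice points is gcd(|Δx|,|Δy|) + 1 = gcd(39,24) + 1 = 3 + 1 = 4.

4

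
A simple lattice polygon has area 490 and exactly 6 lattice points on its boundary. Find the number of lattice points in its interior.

488

Pick's theorem A = I + B/2 − 1 rearranges to I = A − B/2 + 1 = 490 − 6/2 + 1 = 488.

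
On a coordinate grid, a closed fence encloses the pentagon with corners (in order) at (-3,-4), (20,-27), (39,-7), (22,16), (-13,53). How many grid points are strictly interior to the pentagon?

1706

Using the shoelace formula, 2A = |((-3)·(-27) − 20·(-4)) + (20·(-7) − 39·(-27)) + (39·16 − 22·(-7)) + (22·53 − (-13)·16) + ((-13)·(-4) − (-3)·53)| = 3437, so the area is 1718.5.
Along each edge there are gcd(|Δx|,|Δy|)+1 lattice points, so counting each shared vertex once the boundary has gcd(23,23) + gcd(19,20) + gcd(17,23) + gcd(35,37) + gcd(10,57) = 23+1+1+1+1 = 27.
By Pick's theorem A = I + B/2 − 1, so I = 1718.5 − 27/2 + 1 = 1706.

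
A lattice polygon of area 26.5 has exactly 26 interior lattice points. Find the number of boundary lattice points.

Pick's theorem gives A = I + B/2 − 1, so B = 2(A − I + 1) = 2(26.5 − 26 + 1) = 3.

3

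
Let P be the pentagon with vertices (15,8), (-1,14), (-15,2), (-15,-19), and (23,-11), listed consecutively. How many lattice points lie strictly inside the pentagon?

Using the shoelace formula, 2A = |[15·14 − (-1)·8] + [(-1)·2 − (-15)·14] + [(-15)·(-19) − (-15)·2] + [(-15)·(-11) − 23·(-19)] + [23·8 − 15·(-11)]| = 1692, so the area is 846.
Along each edge there are gcd(|Δx|,|Δy|)+1 lattice points, so counting each shared vertex once the boundary has gcd(16,6) + gcd(14,12) + gcd(0,21) + gcd(38,8) + gcd(8,19) = 2+2+21+2+1 = 28.
By Pick's theorem A = I + B/2 − 1, so I = 846 − 28/2 + 1 = 833.

833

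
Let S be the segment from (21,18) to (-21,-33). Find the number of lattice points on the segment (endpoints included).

The number of lattice points on a segment between lattice points is gcd(|Δx|,|Δy|) + 1 = gcd(42,51) + 1 = 3 + 1 = 4.

4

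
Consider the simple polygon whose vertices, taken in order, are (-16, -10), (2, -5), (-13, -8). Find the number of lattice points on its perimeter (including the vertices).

Summing gcd(|Δx|,|Δy|) over the edges gives the boundary count: gcd(18,5) + gcd(15,3) + gcd(3,2) = 1+3+1 = 5.

5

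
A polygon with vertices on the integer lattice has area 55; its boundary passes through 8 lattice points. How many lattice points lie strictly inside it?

From Pick's theorem, I = A − B/2 + 1 = 55 − 8/2 + 1 = 52.

52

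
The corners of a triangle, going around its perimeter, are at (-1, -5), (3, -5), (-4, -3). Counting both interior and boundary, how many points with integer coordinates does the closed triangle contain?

8

By the shoelace formula, twice the signed area is |((-1)·(-5) − 3·(-5)) + (3·(-3) − (-4)·(-5)) + ((-4)·(-5) − (-1)·(-3))| = 8, so the area is 4.
Along each edge there are gcd(|Δx|,|Δy|)+1 lattice points, so counting each shared vertex once the boundary has gcd(4,0) + gcd(7,2) + gcd(3,2) = 4+1+1 = 6.
Pick's theorem gives I = A − B/2 + 1 = 4 − 6/2 + 1 = 2, so the closed region contains I + B = 2 + 6 = 8 lattice points.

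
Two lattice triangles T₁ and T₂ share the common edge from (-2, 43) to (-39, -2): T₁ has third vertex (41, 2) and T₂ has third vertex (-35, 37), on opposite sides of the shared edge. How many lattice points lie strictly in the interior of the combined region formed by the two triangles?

2354

The union is the simple quadrilateral with vertices (-2, 43), (41, 2), (-39, -2), (-35, 37) in order.
Using the shoelace formula, 2A = |((-2)·2 − 41·43) + (41·(-2) − (-39)·2) + ((-39)·37 − (-35)·(-2)) + ((-35)·43 − (-2)·37)| = 4715, so the area is 2357.5.
Summing gcd(|Δx|,|Δy|) over the edges gives the boundary count: gcd(43,41) + gcd(80,4) + gcd(4,39) + gcd(33,6) = 1+4+1+3 = 9.
By Pick's theorem I = A − B/2 + 1 = 2357.5 − 9/2 + 1 = 2354.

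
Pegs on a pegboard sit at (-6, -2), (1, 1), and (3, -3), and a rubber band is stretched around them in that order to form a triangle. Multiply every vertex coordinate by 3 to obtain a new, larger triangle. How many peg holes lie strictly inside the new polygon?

148

The shoelace formula gives twice the area as |[(-6)·1 − 1·(-2)] + [1·(-3) − 3·1] + [3·(-2) − (-6)·(-3)]| = 34, so the area is 17.
The number of boundary lattice points is Σ gcd(|Δx|,|Δy|) = gcd(7,3) + gcd(2,4) + gcd(9,1) = 1+2+1 = 4.
Scaling by 3 multiplies the area by 3² = 9 (so the new area is 153) and multiplies the boundary lattice-point count by 3, giving 12.
By Pick's theorem, the interior count of the dilated polygon is 153 − 12/2 + 1 = 148.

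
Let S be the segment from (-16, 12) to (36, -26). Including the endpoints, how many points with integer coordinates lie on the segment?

The number of lattice points on a segment between lattice points is gcd(|Δx|,|Δy|) + 1 = gcd(52,38) + 1 = 2 + 1 = 3.

3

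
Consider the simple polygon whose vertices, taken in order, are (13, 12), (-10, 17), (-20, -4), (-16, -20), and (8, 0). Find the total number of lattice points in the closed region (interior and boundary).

The shoelace formula gives twice the area as |[13·17 − (-10)·12] + [(-10)·(-4) − (-20)·17] + [(-20)·(-20) − (-16)·(-4)] + [(-16)·0 − 8·(-20)] + [8·12 − 13·0]| = 1313, so the area is 1313/2.
Along each edge there are gcd(|Δx|,|Δy|)+1 lattice points, so counting each shared vertex once the boundary has gcd(23,5) + gcd(10,21) + gcd(4,16) + gcd(24,20) + gcd(5,12) = 1+1+4+4+1 = 11.
Pick's theorem gives I = A − B/2 + 1 = 1313/2 − 11/2 + 1 = 652, so the closed region contains I + B = 652 + 11 = 663 lattice points.

663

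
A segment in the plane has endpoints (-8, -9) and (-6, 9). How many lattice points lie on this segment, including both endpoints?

The number of lattice points on a segment between lattice points is gcd(|Δx|,|Δy|) + 1 = gcd(2,18) + 1 = 2 + 1 = 3.

3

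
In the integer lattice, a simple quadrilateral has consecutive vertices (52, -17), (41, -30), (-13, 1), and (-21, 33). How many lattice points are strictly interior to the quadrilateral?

1485

Using the shoelace formula, 2A = |(52·(-30) − 41·(-17)) + (41·1 − (-13)·(-30)) + ((-13)·33 − (-21)·1) + ((-21)·(-17) − 52·33)| = 2979, so the area is 1489.5.
Along each edge there are gcd(|Δx|,|Δy|)+1 lattice points, so counting each shared vertex once the boundary has gcd(11,13) + gcd(54,31) + gcd(8,32) + gcd(73,50) = 1+1+8+1 = 11.
By Pick's theorem A = I + B/2 − 1, so I = 1489.5 − 11/2 + 1 = 1485.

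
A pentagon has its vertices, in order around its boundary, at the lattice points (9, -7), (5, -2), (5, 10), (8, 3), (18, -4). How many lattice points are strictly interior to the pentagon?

The shoelace formula gives twice the area as |[9·(-2) − 5·(-7)] + [5·10 − 5·(-2)] + [5·3 − 8·10] + [8·(-4) − 18·3] + [18·(-7) − 9·(-4)]| = 164, so the area is 82.
The number of boundary lattice points is Σ gcd(|Δx|,|Δy|) = gcd(4,5) + gcd(0,12) + gcd(3,7) + gcd(10,7) + gcd(9,3) = 1+12+1+1+3 = 18.
Pick's theorem gives I = A − B/2 + 1 = 82 − 18/2 + 1 = 74.

74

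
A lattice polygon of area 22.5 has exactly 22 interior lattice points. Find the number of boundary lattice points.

Pick's theorem gives A = I + B/2 − 1, so B = 2(A − I + 1) = 2(22.5 − 22 + 1) = 3.

3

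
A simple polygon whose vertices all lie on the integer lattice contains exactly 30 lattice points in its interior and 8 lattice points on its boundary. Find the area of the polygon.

Pick's theorem states A = I + B/2 − 1, so A = 30 + 8/2 − 1 = 33.

33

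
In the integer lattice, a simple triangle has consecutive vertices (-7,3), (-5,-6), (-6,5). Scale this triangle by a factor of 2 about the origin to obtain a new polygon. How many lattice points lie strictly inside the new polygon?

24

The shoelace formula gives twice the area as |[(-7)·(-6) − (-5)·3] + [(-5)·5 − (-6)·(-6)] + [(-6)·3 − (-7)·5]| = 13, so the area is 13/2.
Along each edge there are gcd(|Δx|,|Δy|)+1 lattice points, so counting each shared vertex once the boundary has gcd(2,9) + gcd(1,11) + gcd(1,2) = 1+1+1 = 3.
Scaling by 2 multiplies the area by 2² = 4 (so the new area is 26) and multiplies the boundary lattice-point count by 2, giving 6.
By Pick's theorem, the interior count of the dilated polygon is 26 − 6/2 + 1 = 24.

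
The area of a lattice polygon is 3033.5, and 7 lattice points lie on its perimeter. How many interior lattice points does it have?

3031

From Pick's theorem, I = A − B/2 + 1 = 3033.5 − 7/2 + 1 = 3031.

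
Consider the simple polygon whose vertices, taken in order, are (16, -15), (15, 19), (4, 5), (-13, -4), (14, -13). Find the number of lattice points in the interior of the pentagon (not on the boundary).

Using the shoelace formula, 2A = |[16·19 − 15·(-15)] + [15·5 − 4·19] + [4·(-4) − (-13)·5] + [(-13)·(-13) − 14·(-4)] + [14·(-15) − 16·(-13)]| = 800, so the area is 400.
Summing gcd(|Δx|,|Δy|) over the edges gives the boundary count: gcd(1,34) + gcd(11,14) + gcd(17,9) + gcd(27,9) + gcd(2,2) = 1+1+1+9+2 = 14.
By Pick's theorem A = I + B/2 − 1, so I = 400 − 14/2 + 1 = 394.

394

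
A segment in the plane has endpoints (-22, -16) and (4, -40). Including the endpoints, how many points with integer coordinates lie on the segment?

The number of lattice points on a segment between lattice points is gcd(|Δx|,|Δy|) + 1 = gcd(26,24) + 1 = 2 + 1 = 3.

3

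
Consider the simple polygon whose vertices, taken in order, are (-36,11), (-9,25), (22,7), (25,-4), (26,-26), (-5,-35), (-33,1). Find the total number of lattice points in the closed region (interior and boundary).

2381

Using the shoelace formula, 2A = |((-36)·25 − (-9)·11) + ((-9)·7 − 22·25) + (22·(-4) − 25·7) + (25·(-26) − 26·(-4)) + (26·(-35) − (-5)·(-26)) + ((-5)·1 − (-33)·(-35)) + ((-33)·11 − (-36)·1)| = 4750, so the area is 2375.
Summing gcd(|Δx|,|Δy|) over the edges gives the boundary count: gcd(27,14) + gcd(31,18) + gcd(3,11) + gcd(1,22) + gcd(31,9) + gcd(28,36) + gcd(3,10) = 1+1+1+1+1+4+1 = 10.
Pick's theorem gives I = A − B/2 + 1 = 2375 − 10/2 + 1 = 2371, so the closed region contains I + B = 2371 + 10 = 2381 lattice points.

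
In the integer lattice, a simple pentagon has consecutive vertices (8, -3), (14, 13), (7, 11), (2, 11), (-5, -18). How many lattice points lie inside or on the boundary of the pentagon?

The shoelace formula gives twice the area as |[8·13 − 14·(-3)] + [14·11 − 7·13] + [7·11 − 2·11] + [2·(-18) − (-5)·11] + [(-5)·(-3) − 8·(-18)]| = 442, so the area is 221.
Summing gcd(|Δx|,|Δy|) over the edges gives the boundary count: gcd(6,16) + gcd(7,2) + gcd(5,0) + gcd(7,29) + gcd(13,15) = 2+1+5+1+1 = 10.
Pick's theorem gives I = A − B/2 + 1 = 221 − 10/2 + 1 = 217, so the closed region contains I + B = 217 + 10 = 227 lattice points.

227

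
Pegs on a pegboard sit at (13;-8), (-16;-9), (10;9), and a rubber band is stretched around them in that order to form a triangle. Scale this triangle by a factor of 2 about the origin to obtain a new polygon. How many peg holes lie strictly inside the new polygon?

By the shoelace formula, twice the signed area is |[13·(-9) − (-16)·(-8)] + [(-16)·9 − 10·(-9)] + [10·(-8) − 13·9]| = 496, so the area is 248.
Summing gcd(|Δx|,|Δy|) over the edges gives the boundary count: gcd(29,1) + gcd(26,18) + gcd(3,17) = 1+2+1 = 4.
Scaling by 2 multiplies the area by 2² = 4 (so the new area is 992) and multiplies the boundary lattice-point count by 2, giving 8.
By Pick's theorem, the interior count of the dilated polygon is 992 − 8/2 + 1 = 989.

989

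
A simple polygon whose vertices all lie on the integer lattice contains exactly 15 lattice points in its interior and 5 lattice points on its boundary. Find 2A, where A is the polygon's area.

33

By Pick's theorem, A = I + B/2 − 1 = 15 + 5/2 − 1 = 33/2.
Hence 2A = 33.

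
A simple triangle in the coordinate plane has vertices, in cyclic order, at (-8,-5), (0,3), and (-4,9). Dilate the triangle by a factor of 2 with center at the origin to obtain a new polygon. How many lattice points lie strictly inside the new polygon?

149

By the shoelace formula, twice the signed area is |[(-8)·3 − 0·(-5)] + [0·9 − (-4)·3] + [(-4)·(-5) − (-8)·9]| = 80, so the area is 40.
Summing gcd(|Δx|,|Δy|) over the edges gives the boundary count: gcd(8,8) + gcd(4,6) + gcd(4,14) = 8+2+2 = 12.
Scaling by 2 multiplies the area by 2² = 4 (so the new area is 160) and multiplies the boundary lattice-point count by 2, giving 24.
By Pick's theorem, the interior count of the dilated polygon is 160 − 24/2 + 1 = 149.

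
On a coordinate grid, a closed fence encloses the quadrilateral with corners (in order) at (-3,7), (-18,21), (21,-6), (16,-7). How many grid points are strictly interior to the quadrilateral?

The shoelace formula gives twice the area as |((-3)·21 − (-18)·7) + ((-18)·(-6) − 21·21) + (21·(-7) − 16·(-6)) + (16·7 − (-3)·(-7))| = 230, so the area is 115.
The number of boundary lattice points is Σ gcd(|Δx|,|Δy|) = gcd(15,14) + gcd(39,27) + gcd(5,1) + gcd(19,14) = 1+3+1+1 = 6.
Pick's theorem gives I = A − B/2 + 1 = 115 − 6/2 + 1 = 113.

113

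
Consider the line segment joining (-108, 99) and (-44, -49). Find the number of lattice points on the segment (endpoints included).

The number of lattice points on a segment between lattice points is gcd(|Δx|,|Δy|) + 1 = gcd(64,148) + 1 = 4 + 1 = 5.

5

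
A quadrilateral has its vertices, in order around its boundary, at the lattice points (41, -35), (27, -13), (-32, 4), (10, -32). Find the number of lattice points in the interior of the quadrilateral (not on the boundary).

1021

Using the shoelace formula, 2A = |(41·(-13) − 27·(-35)) + (27·4 − (-32)·(-13)) + ((-32)·(-32) − 10·4) + (10·(-35) − 41·(-32))| = 2050, so the area is 1025.
Along each edge there are gcd(|Δx|,|Δy|)+1 lattice points, so counting each shared vertex once the boundary has gcd(14,22) + gcd(59,17) + gcd(42,36) + gcd(31,3) = 2+1+6+1 = 10.
By Pick's theorem A = I + B/2 − 1, so I = 1025 − 10/2 + 1 = 1021.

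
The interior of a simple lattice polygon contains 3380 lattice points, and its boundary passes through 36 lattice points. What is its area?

By Pick's theorem, A = I + B/2 − 1 = 3380 + 36/2 − 1 = 3397.

3397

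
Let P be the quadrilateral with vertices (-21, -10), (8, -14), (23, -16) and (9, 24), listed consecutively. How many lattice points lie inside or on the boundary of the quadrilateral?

By the shoelace formula, twice the signed area is |((-21)·(-14) − 8·(-10)) + (8·(-16) − 23·(-14)) + (23·24 − 9·(-16)) + (9·(-10) − (-21)·24)| = 1678, so the area is 839.
Along each edge there are gcd(|Δx|,|Δy|)+1 lattice points, so counting each shared vertex once the boundary has gcd(29,4) + gcd(15,2) + gcd(14,40) + gcd(30,34) = 1+1+2+2 = 6.
Pick's theorem gives I = A − B/2 + 1 = 839 − 6/2 + 1 = 837, so the closed region contains I + B = 837 + 6 = 843 lattice points.

843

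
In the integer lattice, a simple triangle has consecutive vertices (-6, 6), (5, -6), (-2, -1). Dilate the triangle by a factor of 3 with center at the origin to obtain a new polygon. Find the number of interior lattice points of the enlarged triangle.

127

By the shoelace formula, twice the signed area is |[(-6)·(-6) − 5·6] + [5·(-1) − (-2)·(-6)] + [(-2)·6 − (-6)·(-1)]| = 29, so the area is 29/2.
Summing gcd(|Δx|,|Δy|) over the edges gives the boundary count: gcd(11,12) + gcd(7,5) + gcd(4,7) = 1+1+1 = 3.
Scaling by 3 multiplies the area by 3² = 9 (so the new area is 261/2) and multiplies the boundary lattice-point count by 3, giving 9.
By Pick's theorem, the interior count of the dilated polygon is 261/2 − 9/2 + 1 = 127.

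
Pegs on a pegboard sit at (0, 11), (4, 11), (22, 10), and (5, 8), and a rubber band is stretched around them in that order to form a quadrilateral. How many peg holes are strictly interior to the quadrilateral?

30

By the shoelace formula, twice the signed area is |(0·11 − 4·11) + (4·10 − 22·11) + (22·8 − 5·10) + (5·11 − 0·8)| = 65, so the area is 65/2.
Along each edge there are gcd(|Δx|,|Δy|)+1 lattice points, so counting each shared vertex once the boundary has gcd(4,0) + gcd(18,1) + gcd(17,2) + gcd(5,3) = 4+1+1+1 = 7.
Pick's theorem gives I = A − B/2 + 1 = 65/2 − 7/2 + 1 = 30.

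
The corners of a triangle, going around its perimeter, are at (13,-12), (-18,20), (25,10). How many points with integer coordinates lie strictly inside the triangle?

532

Using the shoelace formula, 2A = |[13·20 − (-18)·(-12)] + [(-18)·10 − 25·20] + [25·(-12) − 13·10]| = 1066, so the area is 533.
Along each edge there are gcd(|Δx|,|Δy|)+1 lattice points, so counting each shared vertex once the boundary has gcd(31,32) + gcd(43,10) + gcd(12,22) = 1+1+2 = 4.
Pick's theorem gives I = A − B/2 + 1 = 533 − 4/2 + 1 = 532.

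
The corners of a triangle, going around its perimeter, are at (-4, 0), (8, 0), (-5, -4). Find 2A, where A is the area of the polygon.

The shoelace formula gives twice the area as |[(-4)·0 − 8·0] + [8·(-4) − (-5)·0] + [(-5)·0 − (-4)·(-4)]| = 48, so the area is 24.

48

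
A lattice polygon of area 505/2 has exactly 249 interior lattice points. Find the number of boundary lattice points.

9

Pick's theorem gives A = I + B/2 − 1, so B = 2(A − I + 1) = 2(505/2 − 249 + 1) = 9.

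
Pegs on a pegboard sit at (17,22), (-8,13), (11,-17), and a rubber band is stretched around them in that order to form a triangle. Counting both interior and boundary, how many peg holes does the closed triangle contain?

By the shoelace formula, twice the signed area is |[17·13 − (-8)·22] + [(-8)·(-17) − 11·13] + [11·22 − 17·(-17)]| = 921, so the area is 921/2.
The number of boundary lattice points is Σ gcd(|Δx|,|Δy|) = gcd(25,9) + gcd(19,30) + gcd(6,39) = 1+1+3 = 5.
Pick's theorem gives I = A − B/2 + 1 = 921/2 − 5/2 + 1 = 459, so the closed region contains I + B = 459 + 5 = 464 lattice points.

464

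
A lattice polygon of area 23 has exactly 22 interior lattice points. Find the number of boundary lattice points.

Pick's theorem gives A = I + B/2 − 1, so B = 2(A − I + 1) = 2(23 − 22 + 1) = 4.

4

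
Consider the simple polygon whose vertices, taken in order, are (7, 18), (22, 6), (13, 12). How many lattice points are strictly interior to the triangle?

The shoelace formula gives twice the area as |[7·6 − 22·18] + [22·12 − 13·6] + [13·18 − 7·12]| = 18, so the area is 9.
Summing gcd(|Δx|,|Δy|) over the edges gives the boundary count: gcd(15,12) + gcd(9,6) + gcd(6,6) = 3+3+6 = 12.
Pick's theorem gives I = A − B/2 + 1 = 9 − 12/2 + 1 = 4.

4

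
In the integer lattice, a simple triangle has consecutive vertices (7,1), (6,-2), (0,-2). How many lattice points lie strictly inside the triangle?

Using the shoelace formula, 2A = |[7·(-2) − 6·1] + [6·(-2) − 0·(-2)] + [0·1 − 7·(-2)]| = 18, so the area is 9.
The number of boundary lattice points is Σ gcd(|Δx|,|Δy|) = gcd(1,3) + gcd(6,0) + gcd(7,3) = 1+6+1 = 8.
By Pick's theorem A = I + B/2 − 1, so I = 9 − 8/2 + 1 = 6.

6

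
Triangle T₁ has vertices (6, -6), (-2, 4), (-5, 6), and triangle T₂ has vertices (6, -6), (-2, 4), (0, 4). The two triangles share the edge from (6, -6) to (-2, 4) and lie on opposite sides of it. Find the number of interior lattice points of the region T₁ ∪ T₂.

15

The union is the simple quadrilateral with vertices (6, -6), (-5, 6), (-2, 4), (0, 4) in order.
By the shoelace formula, twice the signed area is |[6·6 − (-5)·(-6)] + [(-5)·4 − (-2)·6] + [(-2)·4 − 0·4] + [0·(-6) − 6·4]| = 34, so the area is 17.
Summing gcd(|Δx|,|Δy|) over the edges gives the boundary count: gcd(11,12) + gcd(3,2) + gcd(2,0) + gcd(6,10) = 1+1+2+2 = 6.
By Pick's theorem I = A − B/2 + 1 = 17 − 6/2 + 1 = 15.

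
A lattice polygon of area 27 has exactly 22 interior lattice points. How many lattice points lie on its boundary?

Pick's theorem gives A = I + B/2 − 1, so B = 2(A − I + 1) = 2(27 − 22 + 1) = 12.

12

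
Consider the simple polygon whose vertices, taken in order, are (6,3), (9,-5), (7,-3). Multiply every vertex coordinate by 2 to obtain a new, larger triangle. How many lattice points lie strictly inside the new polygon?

The shoelace formula gives twice the area as |(6·(-5) − 9·3) + (9·(-3) − 7·(-5)) + (7·3 − 6·(-3))| = 10, so the area is 5.
Along each edge there are gcd(|Δx|,|Δy|)+1 lattice points, so counting each shared vertex once the boundary has gcd(3,8) + gcd(2,2) + gcd(1,6) = 1+2+1 = 4.
Scaling by 2 multiplies the area by 2² = 4 (so the new area is 20) and multiplies the boundary lattice-point count by 2, giving 8.
By Pick's theorem, the interior count of the dilated polygon is 20 − 8/2 + 1 = 17.

17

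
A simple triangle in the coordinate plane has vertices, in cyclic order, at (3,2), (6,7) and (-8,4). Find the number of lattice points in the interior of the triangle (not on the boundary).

30

By the shoelace formula, twice the signed area is |[3·7 − 6·2] + [6·4 − (-8)·7] + [(-8)·2 − 3·4]| = 61, so the area is 61/2.
The number of boundary lattice points is Σ gcd(|Δx|,|Δy|) = gcd(3,5) + gcd(14,3) + gcd(11,2) = 1+1+1 = 3.
By Pick's theorem A = I + B/2 − 1, so I = 61/2 − 3/2 + 1 = 30.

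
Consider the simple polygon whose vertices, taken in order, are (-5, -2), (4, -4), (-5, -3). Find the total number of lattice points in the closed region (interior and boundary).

7

Using the shoelace formula, 2A = |[(-5)·(-4) − 4·(-2)] + [4·(-3) − (-5)·(-4)] + [(-5)·(-2) − (-5)·(-3)]| = 9, so the area is 4.5.
The number of boundary lattice points is Σ gcd(|Δx|,|Δy|) = gcd(9,2) + gcd(9,1) + gcd(0,1) = 1+1+1 = 3.
Pick's theorem gives I = A − B/2 + 1 = 4.5 − 3/2 + 1 = 4, so the closed region contains I + B = 4 + 3 = 7 lattice points.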